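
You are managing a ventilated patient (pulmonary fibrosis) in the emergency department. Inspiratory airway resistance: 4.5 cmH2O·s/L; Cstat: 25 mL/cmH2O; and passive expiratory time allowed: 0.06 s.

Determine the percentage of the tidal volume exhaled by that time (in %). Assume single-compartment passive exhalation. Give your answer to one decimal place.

41.3

τ = R × C = 4.5 × 25 mL/cmH2O = 4.5 × 0.025 L/cmH2O = 0.1125 s.
Passive exhalation: V(t)/V₀ = e^(−t/τ) = e^(−0.06/0.1125) = 0.5866.
Fraction exhaled = 1 − 0.5866 = 0.4134 → 41.34%.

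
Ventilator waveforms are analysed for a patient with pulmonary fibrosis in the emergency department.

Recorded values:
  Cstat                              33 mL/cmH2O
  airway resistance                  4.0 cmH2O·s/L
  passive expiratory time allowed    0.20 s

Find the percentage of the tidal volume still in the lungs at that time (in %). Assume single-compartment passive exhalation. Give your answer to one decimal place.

τ = R × C = 4.0 × 33 mL/cmH2O = 4.0 × 0.033 L/cmH2O = 0.132 s.
Passive exhalation: V(t)/V₀ = e^(−t/τ) = e^(−0.20/0.132) = 0.2198.
Fraction remaining = 0.2198 → 21.98%.

22.0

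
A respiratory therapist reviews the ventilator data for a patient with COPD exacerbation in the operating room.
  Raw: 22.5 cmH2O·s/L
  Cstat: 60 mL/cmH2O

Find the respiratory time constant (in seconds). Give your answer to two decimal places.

1.35

τ = R × C = 22.5 × 60 mL/cmH2O = 22.5 × 0.060 L/cmH2O = 1.35 s.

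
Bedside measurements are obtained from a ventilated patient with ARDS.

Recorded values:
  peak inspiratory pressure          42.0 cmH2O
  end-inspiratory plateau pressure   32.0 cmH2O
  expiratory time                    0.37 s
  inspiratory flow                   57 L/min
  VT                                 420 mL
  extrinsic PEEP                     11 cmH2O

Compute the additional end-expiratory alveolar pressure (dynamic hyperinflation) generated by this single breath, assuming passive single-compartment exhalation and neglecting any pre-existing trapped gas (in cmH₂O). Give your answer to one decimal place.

3.6

Flow: 57 L/min ÷ 60 = 0.95 L/s.
R = (PIP − Pplat)/V̇ = (42.0 − 32.0) / 0.95 = 10.0/0.95 = 10.526 cmH2O·s/L.
C = Vt/(Pplat − PEEP) = 420.0 / (32.0 − 11) = 420.0/21.0 = 20.0 mL/cmH2O.
τ = R × C = 10.526 × 0.02 L/cmH2O = 0.2105 s.
Fraction remaining = e^(−Te/τ) = e^(−0.37/0.2105) = 0.1724; trapped volume = 420.0 × 0.1724 = 72.408 mL.
Additional alveolar pressure from trapping ≈ V_trapped / C = 72.408 / 20.0 = 3.62 cmH2O.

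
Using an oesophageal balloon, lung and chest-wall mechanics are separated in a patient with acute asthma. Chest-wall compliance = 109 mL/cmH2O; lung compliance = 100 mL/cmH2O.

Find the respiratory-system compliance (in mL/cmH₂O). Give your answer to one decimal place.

Lung and chest wall are elastances in series: 1/Crs = 1/CL + 1/Ccw.
1/Crs = 1/100 + 1/109 = 0.01917.
Crs = 52.165 mL/cmH2O.

52.2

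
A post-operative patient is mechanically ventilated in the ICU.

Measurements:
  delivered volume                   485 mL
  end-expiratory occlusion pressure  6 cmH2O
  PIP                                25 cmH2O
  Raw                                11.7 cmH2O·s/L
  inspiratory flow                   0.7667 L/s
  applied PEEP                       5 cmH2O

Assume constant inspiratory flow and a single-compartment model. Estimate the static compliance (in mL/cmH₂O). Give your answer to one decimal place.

Total PEEP = 6 cmH2O (set 5 + intrinsic 1); this is the baseline alveolar pressure.
Equation of motion (constant flow): PIP = Vt/C + R·V̇ + PEEP.
Vt/C = PIP − R·V̇ − PEEP = 25 − 11.7×0.7667 − 6 = 25 − 8.97 − 6 = 10.03 cmH2O.
C = Vt / 10.03 = 485 / 10.03 = 48.355 mL/cmH2O.

48.4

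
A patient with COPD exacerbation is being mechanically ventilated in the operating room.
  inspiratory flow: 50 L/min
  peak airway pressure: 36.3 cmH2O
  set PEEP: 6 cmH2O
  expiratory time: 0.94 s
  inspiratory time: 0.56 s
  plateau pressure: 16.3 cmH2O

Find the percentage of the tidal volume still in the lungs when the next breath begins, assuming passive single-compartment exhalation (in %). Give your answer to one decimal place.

42.1

Flow: 50 L/min ÷ 60 = 0.8333 L/s.
Vt = flow × Ti = 0.8333 L/s × 0.56 s × 1000 mL/L = 466.65 mL.
R = (PIP − Pplat)/V̇ = (36.3 − 16.3) / 0.8333 = 20.0/0.8333 = 24.001 cmH2O·s/L.
C = Vt/(Pplat − PEEP) = 466.65 / (16.3 − 6) = 466.65/10.3 = 45.306 mL/cmH2O.
τ = R × C = 24.001 × 0.04531 L/cmH2O = 1.087 s.
Fraction remaining at end-expiration = e^(−Te/τ) = e^(−0.94/1.087) = 0.4212 → 42.12%.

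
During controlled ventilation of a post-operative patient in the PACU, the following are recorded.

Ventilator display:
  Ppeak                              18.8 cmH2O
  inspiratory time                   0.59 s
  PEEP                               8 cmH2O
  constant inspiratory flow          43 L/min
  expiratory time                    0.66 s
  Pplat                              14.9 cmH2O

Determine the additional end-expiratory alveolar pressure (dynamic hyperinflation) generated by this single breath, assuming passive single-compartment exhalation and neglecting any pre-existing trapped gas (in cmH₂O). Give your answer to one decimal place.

Flow: 43 L/min ÷ 60 = 0.7167 L/s.
Vt = flow × Ti = 0.7167 L/s × 0.59 s × 1000 mL/L = 422.85 mL.
R = (PIP − Pplat)/V̇ = (18.8 − 14.9) / 0.7167 = 3.9/0.7167 = 5.442 cmH2O·s/L.
C = Vt/(Pplat − PEEP) = 422.85 / (14.9 − 8) = 422.85/6.9 = 61.283 mL/cmH2O.
τ = R × C = 5.442 × 0.06128 L/cmH2O = 0.3335 s.
Fraction remaining = e^(−Te/τ) = e^(−0.66/0.3335) = 0.1382; trapped volume = 422.85 × 0.1382 = 58.438 mL.
Additional alveolar pressure from trapping ≈ V_trapped / C = 58.438 / 61.283 = 0.9536 cmH2O.

1.0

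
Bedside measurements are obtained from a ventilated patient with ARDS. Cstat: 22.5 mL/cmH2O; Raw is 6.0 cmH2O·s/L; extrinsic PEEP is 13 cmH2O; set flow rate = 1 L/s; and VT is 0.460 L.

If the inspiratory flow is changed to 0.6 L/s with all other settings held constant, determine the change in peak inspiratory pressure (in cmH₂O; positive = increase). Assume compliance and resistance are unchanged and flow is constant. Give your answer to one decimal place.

-2.4

PIP = Vt/C + R·V̇ + PEEP (constant-flow equation of motion).
Only the resistive term changes: ΔPIP = R × ΔV̇ = 6.0 × (0.6 − 1) = 6.0 × -0.4 = -2.4 cmH2O.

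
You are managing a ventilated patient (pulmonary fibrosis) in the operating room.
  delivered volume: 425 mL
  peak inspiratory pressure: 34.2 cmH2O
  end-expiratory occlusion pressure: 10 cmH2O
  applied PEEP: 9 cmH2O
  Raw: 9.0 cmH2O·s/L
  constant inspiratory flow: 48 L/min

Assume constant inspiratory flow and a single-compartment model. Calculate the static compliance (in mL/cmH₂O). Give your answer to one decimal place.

25.0

Flow: 48 L/min ÷ 60 = 0.8 L/s.
Total PEEP = 10 cmH2O (set 9 + intrinsic 1); this is the baseline alveolar pressure.
Equation of motion (constant flow): PIP = Vt/C + R·V̇ + PEEP.
Vt/C = PIP − R·V̇ − PEEP = 34.2 − 9.0×0.8 − 10 = 34.2 − 7.2 − 10 = 17.0 cmH2O.
C = Vt / 17.0 = 425 / 17.0 = 25.0 mL/cmH2O.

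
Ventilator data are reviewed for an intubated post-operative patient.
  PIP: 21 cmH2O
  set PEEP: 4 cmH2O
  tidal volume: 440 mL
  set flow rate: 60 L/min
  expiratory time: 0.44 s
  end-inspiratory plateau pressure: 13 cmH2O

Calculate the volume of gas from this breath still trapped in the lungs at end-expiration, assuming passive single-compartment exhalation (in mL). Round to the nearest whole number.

143

Flow: 60 L/min ÷ 60 = 1 L/s.
R = (PIP − Pplat)/V̇ = (21 − 13) / 1 = 8.0/1 = 8.0 cmH2O·s/L.
C = Vt/(Pplat − PEEP) = 440.0 / (13 − 4) = 440.0/9.0 = 48.889 mL/cmH2O.
τ = R × C = 8.0 × 0.04889 L/cmH2O = 0.3911 s.
Fraction remaining = e^(−Te/τ) = e^(−0.44/0.3911) = 0.3246.
Trapped volume = 440.0 × 0.3246 = 142.82 mL.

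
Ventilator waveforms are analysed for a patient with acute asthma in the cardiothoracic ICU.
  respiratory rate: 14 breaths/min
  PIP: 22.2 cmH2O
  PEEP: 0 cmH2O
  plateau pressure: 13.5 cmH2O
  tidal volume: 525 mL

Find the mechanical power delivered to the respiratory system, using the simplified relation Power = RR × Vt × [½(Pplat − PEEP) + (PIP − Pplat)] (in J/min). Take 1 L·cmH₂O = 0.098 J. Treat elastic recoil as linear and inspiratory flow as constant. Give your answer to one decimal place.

11.1

Per-breath work = Vt × [½(Pplat−PEEP) + (PIP−Pplat)] = 0.525 × [0.5×13.5 + 8.7] = 0.525 × 15.45 = 8.111 L·cmH2O.
Power = 14 × 8.111 = 113.55 L·cmH2O/min.
× 0.098 J/(L·cmH2O) → 11.128 J/min.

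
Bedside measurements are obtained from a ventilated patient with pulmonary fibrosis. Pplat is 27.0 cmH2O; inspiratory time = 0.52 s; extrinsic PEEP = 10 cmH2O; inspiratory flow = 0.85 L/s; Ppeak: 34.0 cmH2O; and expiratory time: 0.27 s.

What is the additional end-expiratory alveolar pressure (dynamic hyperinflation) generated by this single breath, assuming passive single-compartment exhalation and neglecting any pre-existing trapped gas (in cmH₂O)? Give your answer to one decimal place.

4.8

Vt = flow × Ti = 0.85 L/s × 0.52 s × 1000 mL/L = 442.0 mL.
R = (PIP − Pplat)/V̇ = (34.0 − 27.0) / 0.85 = 7.0/0.85 = 8.235 cmH2O·s/L.
C = Vt/(Pplat − PEEP) = 442.0 / (27.0 − 10) = 442.0/17.0 = 26.0 mL/cmH2O.
τ = R × C = 8.235 × 0.026 L/cmH2O = 0.2141 s.
Fraction remaining = e^(−Te/τ) = e^(−0.27/0.2141) = 0.2833; trapped volume = 442.0 × 0.2833 = 125.22 mL.
Additional alveolar pressure from trapping ≈ V_trapped / C = 125.22 / 26.0 = 4.816 cmH2O.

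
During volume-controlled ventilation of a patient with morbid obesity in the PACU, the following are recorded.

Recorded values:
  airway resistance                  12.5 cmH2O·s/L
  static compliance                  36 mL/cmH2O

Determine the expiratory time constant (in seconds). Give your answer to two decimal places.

τ = R × C = 12.5 × 36 mL/cmH2O = 12.5 × 0.036 L/cmH2O = 0.45 s.

0.45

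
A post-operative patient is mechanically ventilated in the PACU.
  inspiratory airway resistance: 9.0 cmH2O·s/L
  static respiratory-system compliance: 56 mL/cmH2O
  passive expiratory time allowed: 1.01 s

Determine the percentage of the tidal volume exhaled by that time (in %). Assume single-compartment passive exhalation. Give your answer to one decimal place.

τ = R × C = 9.0 × 56 mL/cmH2O = 9.0 × 0.056 L/cmH2O = 0.504 s.
Passive exhalation: V(t)/V₀ = e^(−t/τ) = e^(−1.01/0.504) = 0.1348.
Fraction exhaled = 1 − 0.1348 = 0.8652 → 86.52%.

86.5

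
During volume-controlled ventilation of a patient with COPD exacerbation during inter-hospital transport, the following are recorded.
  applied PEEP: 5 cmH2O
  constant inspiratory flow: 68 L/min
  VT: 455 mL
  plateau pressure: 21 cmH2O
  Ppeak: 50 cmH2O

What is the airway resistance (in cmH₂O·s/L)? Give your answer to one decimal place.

25.6

Flow: 68 L/min ÷ 60 = 1.1333 L/s.
Raw = (PIP − Pplat) / flow = (50 − 21) / 1.1333 = 29.0 / 1.1333 = 25.589 cmH2O·s/L.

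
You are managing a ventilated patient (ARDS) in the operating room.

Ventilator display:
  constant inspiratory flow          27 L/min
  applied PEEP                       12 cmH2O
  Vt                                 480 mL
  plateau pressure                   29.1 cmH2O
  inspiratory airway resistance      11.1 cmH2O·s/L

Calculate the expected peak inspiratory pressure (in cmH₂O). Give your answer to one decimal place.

34.1

Flow: 27 L/min ÷ 60 = 0.45 L/s.
PIP = Pplat + Raw × flow = 29.1 + 11.1 × 0.45 = 29.1 + 4.995 = 34.095 cmH2O.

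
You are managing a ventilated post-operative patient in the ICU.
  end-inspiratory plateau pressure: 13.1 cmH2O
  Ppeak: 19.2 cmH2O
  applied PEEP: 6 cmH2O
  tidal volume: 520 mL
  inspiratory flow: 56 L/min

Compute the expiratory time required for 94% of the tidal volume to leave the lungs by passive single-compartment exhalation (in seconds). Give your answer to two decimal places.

Flow: 56 L/min ÷ 60 = 0.9333 L/s.
R = (PIP − Pplat)/V̇ = (19.2 − 13.1) / 0.9333 = 6.1/0.9333 = 6.536 cmH2O·s/L.
C = Vt/(Pplat − PEEP) = 520.0 / (13.1 − 6) = 520.0/7.1 = 73.239 mL/cmH2O.
τ = R × C = 6.536 × 0.07324 L/cmH2O = 0.4787 s.
t = −τ·ln(1 − 0.94) = −0.4787·ln(0.06) = 1.347 s.

1.35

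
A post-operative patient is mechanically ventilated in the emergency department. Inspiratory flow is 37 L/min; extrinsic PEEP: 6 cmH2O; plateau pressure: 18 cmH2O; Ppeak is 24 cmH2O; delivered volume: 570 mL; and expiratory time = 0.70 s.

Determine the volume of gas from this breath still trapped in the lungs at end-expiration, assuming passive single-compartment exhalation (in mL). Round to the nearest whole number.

Flow: 37 L/min ÷ 60 = 0.6167 L/s.
R = (PIP − Pplat)/V̇ = (24 − 18) / 0.6167 = 6.0/0.6167 = 9.729 cmH2O·s/L.
C = Vt/(Pplat − PEEP) = 570.0 / (18 − 6) = 570.0/12.0 = 47.5 mL/cmH2O.
τ = R × C = 9.729 × 0.0475 L/cmH2O = 0.4621 s.
Fraction remaining = e^(−Te/τ) = e^(−0.70/0.4621) = 0.2198.
Trapped volume = 570.0 × 0.2198 = 125.29 mL.

125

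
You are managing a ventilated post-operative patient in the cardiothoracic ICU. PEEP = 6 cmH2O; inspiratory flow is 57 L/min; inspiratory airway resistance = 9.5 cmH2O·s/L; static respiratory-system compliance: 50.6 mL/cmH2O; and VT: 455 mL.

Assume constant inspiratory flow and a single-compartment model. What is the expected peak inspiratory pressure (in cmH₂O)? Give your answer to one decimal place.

24.0

Flow: 57 L/min ÷ 60 = 0.95 L/s.
Equation of motion (constant flow): PIP = Vt/C + R·V̇ + PEEP.
PIP = 455/50.6 + 9.5×0.95 + 6 = 8.992 + 9.025 + 6 = 24.017 cmH2O.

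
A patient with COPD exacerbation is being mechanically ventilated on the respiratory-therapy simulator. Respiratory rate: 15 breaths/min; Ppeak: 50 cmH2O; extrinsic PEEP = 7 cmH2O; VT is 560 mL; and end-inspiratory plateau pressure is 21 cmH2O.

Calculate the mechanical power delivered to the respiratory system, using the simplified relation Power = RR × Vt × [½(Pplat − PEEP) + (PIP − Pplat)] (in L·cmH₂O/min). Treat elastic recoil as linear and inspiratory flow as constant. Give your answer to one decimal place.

Per-breath work = Vt × [½(Pplat−PEEP) + (PIP−Pplat)] = 0.560 × [0.5×14.0 + 29.0] = 0.560 × 36.0 = 20.16 L·cmH2O.
Power = 15 × 20.16 = 302.4 L·cmH2O/min.

302.4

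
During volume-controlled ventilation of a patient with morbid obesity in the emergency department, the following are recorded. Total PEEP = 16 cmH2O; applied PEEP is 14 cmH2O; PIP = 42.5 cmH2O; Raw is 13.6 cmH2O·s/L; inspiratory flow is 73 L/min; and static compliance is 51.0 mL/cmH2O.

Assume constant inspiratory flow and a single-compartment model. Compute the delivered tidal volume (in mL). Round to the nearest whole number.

Flow: 73 L/min ÷ 60 = 1.2167 L/s.
Total PEEP = 16 cmH2O (set 14 + intrinsic 2); this is the baseline alveolar pressure.
Equation of motion (constant flow): PIP = Vt/C + R·V̇ + PEEP.
Vt/C = PIP − R·V̇ − PEEP = 42.5 − 16.547 − 16 = 9.953 cmH2O.
Vt = C × 9.953 = 51.0 × 9.953 = 507.6 mL.

508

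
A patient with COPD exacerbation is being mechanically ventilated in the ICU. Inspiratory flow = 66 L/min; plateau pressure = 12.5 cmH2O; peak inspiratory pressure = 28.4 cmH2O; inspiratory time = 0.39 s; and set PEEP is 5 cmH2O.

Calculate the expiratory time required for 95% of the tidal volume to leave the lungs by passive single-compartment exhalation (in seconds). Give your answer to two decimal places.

2.48

Flow: 66 L/min ÷ 60 = 1.1 L/s.
Vt = flow × Ti = 1.1 L/s × 0.39 s × 1000 mL/L = 429.0 mL.
R = (PIP − Pplat)/V̇ = (28.4 − 12.5) / 1.1 = 15.9/1.1 = 14.455 cmH2O·s/L.
C = Vt/(Pplat − PEEP) = 429.0 / (12.5 − 5) = 429.0/7.5 = 57.2 mL/cmH2O.
τ = R × C = 14.455 × 0.0572 L/cmH2O = 0.8268 s.
t = −τ·ln(1 − 0.95) = −0.8268·ln(0.05) = 2.477 s.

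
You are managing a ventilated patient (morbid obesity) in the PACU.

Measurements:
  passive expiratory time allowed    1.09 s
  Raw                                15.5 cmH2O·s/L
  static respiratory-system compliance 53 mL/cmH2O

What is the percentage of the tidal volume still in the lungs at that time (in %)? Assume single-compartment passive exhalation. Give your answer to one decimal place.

τ = R × C = 15.5 × 53 mL/cmH2O = 15.5 × 0.053 L/cmH2O = 0.8215 s.
Passive exhalation: V(t)/V₀ = e^(−t/τ) = e^(−1.09/0.8215) = 0.2653.
Fraction remaining = 0.2653 → 26.53%.

26.5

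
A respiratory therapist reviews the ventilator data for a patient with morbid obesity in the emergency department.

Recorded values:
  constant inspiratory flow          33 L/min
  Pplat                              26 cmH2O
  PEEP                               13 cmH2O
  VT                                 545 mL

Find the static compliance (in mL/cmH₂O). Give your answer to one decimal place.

Cstat = Vt / (Pplat − PEEP) = 545 / (26 − 13) = 545 / 13.0 = 41.923 mL/cmH2O.

41.9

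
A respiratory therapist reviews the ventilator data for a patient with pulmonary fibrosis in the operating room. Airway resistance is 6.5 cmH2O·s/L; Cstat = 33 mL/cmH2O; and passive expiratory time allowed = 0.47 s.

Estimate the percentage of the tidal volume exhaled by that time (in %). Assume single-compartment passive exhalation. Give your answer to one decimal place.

88.8

τ = R × C = 6.5 × 33 mL/cmH2O = 6.5 × 0.033 L/cmH2O = 0.2145 s.
Passive exhalation: V(t)/V₀ = e^(−t/τ) = e^(−0.47/0.2145) = 0.1118.
Fraction exhaled = 1 − 0.1118 = 0.8882 → 88.82%.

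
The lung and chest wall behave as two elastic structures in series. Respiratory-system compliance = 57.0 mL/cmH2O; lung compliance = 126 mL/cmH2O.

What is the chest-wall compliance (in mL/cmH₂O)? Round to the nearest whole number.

1/Ccw = 1/Crs − 1/CL.
1/Ccw = 1/57.0 − 1/126 = 0.009607.
Ccw = 104.09 mL/cmH2O.

104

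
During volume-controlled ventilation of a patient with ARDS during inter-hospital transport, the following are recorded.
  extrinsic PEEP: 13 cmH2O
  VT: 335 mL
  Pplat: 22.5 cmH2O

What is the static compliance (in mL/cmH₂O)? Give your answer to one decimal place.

Cstat = Vt / (Pplat − PEEP) = 335 / (22.5 − 13) = 335 / 9.5 = 35.263 mL/cmH2O.

35.3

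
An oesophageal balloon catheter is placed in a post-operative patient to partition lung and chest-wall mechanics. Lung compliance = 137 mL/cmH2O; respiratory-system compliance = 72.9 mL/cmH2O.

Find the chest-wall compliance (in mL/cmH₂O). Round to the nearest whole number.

156

1/Ccw = 1/Crs − 1/CL.
1/Ccw = 1/72.9 − 1/137 = 0.006418.
Ccw = 155.81 mL/cmH2O.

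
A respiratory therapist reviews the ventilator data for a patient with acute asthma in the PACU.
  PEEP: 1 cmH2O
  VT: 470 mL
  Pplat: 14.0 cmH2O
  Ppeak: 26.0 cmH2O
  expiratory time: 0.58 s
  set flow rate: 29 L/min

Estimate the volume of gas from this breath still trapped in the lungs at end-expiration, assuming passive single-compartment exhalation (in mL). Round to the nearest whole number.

Flow: 29 L/min ÷ 60 = 0.4833 L/s.
R = (PIP − Pplat)/V̇ = (26.0 − 14.0) / 0.4833 = 12.0/0.4833 = 24.829 cmH2O·s/L.
C = Vt/(Pplat − PEEP) = 470.0 / (14.0 − 1) = 470.0/13.0 = 36.154 mL/cmH2O.
τ = R × C = 24.829 × 0.03615 L/cmH2O = 0.8976 s.
Fraction remaining = e^(−Te/τ) = e^(−0.58/0.8976) = 0.5241.
Trapped volume = 470.0 × 0.5241 = 246.33 mL.

246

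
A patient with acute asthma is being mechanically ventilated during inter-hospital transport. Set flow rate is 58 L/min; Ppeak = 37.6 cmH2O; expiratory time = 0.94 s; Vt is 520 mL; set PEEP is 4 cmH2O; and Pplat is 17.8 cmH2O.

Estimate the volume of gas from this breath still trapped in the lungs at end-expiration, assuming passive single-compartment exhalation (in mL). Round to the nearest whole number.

154

Flow: 58 L/min ÷ 60 = 0.9667 L/s.
R = (PIP − Pplat)/V̇ = (37.6 − 17.8) / 0.9667 = 19.8/0.9667 = 20.482 cmH2O·s/L.
C = Vt/(Pplat − PEEP) = 520.0 / (17.8 − 4) = 520.0/13.8 = 37.681 mL/cmH2O.
τ = R × C = 20.482 × 0.03768 L/cmH2O = 0.7718 s.
Fraction remaining = e^(−Te/τ) = e^(−0.94/0.7718) = 0.2958.
Trapped volume = 520.0 × 0.2958 = 153.82 mL.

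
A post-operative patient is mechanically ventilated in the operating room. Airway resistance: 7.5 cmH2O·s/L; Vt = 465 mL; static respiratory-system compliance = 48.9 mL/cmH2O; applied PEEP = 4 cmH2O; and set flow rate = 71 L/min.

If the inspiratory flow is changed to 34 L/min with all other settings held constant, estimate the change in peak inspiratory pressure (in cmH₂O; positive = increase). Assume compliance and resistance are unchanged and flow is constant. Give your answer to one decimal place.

-4.6

Flow: 71 L/min ÷ 60 = 1.1833 L/s.
New flow: 34 L/min ÷ 60 = 0.5667 L/s.
PIP = Vt/C + R·V̇ + PEEP (constant-flow equation of motion).
Only the resistive term changes: ΔPIP = R × ΔV̇ = 7.5 × (0.5667 − 1.1833) = 7.5 × -0.6166 = -4.625 cmH2O.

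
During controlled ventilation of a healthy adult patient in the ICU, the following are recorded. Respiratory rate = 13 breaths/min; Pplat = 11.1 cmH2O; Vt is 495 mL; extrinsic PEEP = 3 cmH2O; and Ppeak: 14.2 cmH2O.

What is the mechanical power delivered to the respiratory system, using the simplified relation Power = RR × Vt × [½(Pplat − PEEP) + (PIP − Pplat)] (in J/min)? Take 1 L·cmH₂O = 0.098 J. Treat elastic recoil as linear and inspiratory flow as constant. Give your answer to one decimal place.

Per-breath work = Vt × [½(Pplat−PEEP) + (PIP−Pplat)] = 0.495 × [0.5×8.1 + 3.1] = 0.495 × 7.15 = 3.539 L·cmH2O.
Power = 13 × 3.539 = 46.007 L·cmH2O/min.
× 0.098 J/(L·cmH2O) → 4.509 J/min.

4.5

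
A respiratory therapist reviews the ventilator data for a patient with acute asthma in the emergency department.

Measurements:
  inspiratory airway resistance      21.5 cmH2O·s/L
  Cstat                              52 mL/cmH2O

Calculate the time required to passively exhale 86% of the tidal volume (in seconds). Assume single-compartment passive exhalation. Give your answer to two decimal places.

2.20

τ = R × C = 21.5 × 52 mL/cmH2O = 21.5 × 0.052 L/cmH2O = 1.118 s.
Exhaled fraction f = 1 − e^(−t/τ) → t = −τ·ln(1 − f) = −1.118·ln(0.14) = 2.198 s.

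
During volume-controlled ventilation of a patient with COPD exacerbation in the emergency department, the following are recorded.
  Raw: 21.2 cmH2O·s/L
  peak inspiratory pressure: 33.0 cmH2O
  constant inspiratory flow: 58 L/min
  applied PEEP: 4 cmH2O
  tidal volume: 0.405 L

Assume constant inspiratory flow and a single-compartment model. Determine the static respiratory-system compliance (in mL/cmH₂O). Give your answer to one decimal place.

Flow: 58 L/min ÷ 60 = 0.9667 L/s.
Equation of motion (constant flow): PIP = Vt/C + R·V̇ + PEEP.
Vt/C = PIP − R·V̇ − PEEP = 33.0 − 21.2×0.9667 − 4 = 33.0 − 20.494 − 4 = 8.506 cmH2O.
C = Vt / 8.506 = 405 / 8.506 = 47.613 mL/cmH2O.

47.6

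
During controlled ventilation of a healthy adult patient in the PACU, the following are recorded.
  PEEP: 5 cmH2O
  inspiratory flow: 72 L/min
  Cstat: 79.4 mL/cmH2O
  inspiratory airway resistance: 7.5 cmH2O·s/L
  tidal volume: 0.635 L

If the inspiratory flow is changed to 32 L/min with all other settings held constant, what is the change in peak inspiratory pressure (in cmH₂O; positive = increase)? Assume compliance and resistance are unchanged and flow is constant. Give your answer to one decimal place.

-5.0

Flow: 72 L/min ÷ 60 = 1.2 L/s.
New flow: 32 L/min ÷ 60 = 0.5333 L/s.
PIP = Vt/C + R·V̇ + PEEP (constant-flow equation of motion).
Only the resistive term changes: ΔPIP = R × ΔV̇ = 7.5 × (0.5333 − 1.2) = 7.5 × -0.6667 = -5.0 cmH2O.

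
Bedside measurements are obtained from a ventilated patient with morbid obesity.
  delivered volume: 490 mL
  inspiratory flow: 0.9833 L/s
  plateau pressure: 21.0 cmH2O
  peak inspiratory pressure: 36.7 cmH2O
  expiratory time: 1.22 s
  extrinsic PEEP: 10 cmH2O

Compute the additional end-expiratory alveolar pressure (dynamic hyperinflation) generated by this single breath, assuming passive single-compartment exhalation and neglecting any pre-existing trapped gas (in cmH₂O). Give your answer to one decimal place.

R = (PIP − Pplat)/V̇ = (36.7 − 21.0) / 0.9833 = 15.7/0.9833 = 15.967 cmH2O·s/L.
C = Vt/(Pplat − PEEP) = 490.0 / (21.0 − 10) = 490.0/11.0 = 44.545 mL/cmH2O.
τ = R × C = 15.967 × 0.04455 L/cmH2O = 0.7113 s.
Fraction remaining = e^(−Te/τ) = e^(−1.22/0.7113) = 0.1799; trapped volume = 490.0 × 0.1799 = 88.151 mL.
Additional alveolar pressure from trapping ≈ V_trapped / C = 88.151 / 44.545 = 1.979 cmH2O.

2.0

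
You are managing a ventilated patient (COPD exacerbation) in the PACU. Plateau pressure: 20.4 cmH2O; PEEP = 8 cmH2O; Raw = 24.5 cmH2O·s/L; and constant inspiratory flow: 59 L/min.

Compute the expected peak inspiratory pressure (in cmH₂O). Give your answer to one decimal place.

Flow: 59 L/min ÷ 60 = 0.9833 L/s.
PIP = Pplat + Raw × flow = 20.4 + 24.5 × 0.9833 = 20.4 + 24.091 = 44.491 cmH2O.

44.5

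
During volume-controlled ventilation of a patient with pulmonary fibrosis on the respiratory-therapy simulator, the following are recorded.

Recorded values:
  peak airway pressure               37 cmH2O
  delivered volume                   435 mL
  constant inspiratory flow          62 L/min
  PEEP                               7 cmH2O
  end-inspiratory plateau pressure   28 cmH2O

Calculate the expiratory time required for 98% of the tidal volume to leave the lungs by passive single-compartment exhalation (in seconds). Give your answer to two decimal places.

0.71

Flow: 62 L/min ÷ 60 = 1.0333 L/s.
R = (PIP − Pplat)/V̇ = (37 − 28) / 1.0333 = 9.0/1.0333 = 8.71 cmH2O·s/L.
C = Vt/(Pplat − PEEP) = 435.0 / (28 − 7) = 435.0/21.0 = 20.714 mL/cmH2O.
τ = R × C = 8.71 × 0.02071 L/cmH2O = 0.1804 s.
t = −τ·ln(1 − 0.98) = −0.1804·ln(0.02) = 0.7057 s.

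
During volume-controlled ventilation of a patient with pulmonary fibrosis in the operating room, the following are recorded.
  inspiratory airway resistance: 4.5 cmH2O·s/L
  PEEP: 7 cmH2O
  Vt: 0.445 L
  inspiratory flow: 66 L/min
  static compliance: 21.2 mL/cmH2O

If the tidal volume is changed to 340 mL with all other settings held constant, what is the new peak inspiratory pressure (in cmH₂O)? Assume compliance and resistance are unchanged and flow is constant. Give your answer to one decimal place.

Flow: 66 L/min ÷ 60 = 1.1 L/s.
PIP = Vt/C + R·V̇ + PEEP (constant-flow equation of motion).
Only the elastic term changes: ΔPIP = ΔVt / C = (340 − 445) / 21.2 = -4.953 cmH2O.
Original PIP = 445/21.2 + 4.5×1.1 + 7 = 32.941 cmH2O; new PIP = 32.941 + (-4.953) = 27.988 cmH2O.

28.0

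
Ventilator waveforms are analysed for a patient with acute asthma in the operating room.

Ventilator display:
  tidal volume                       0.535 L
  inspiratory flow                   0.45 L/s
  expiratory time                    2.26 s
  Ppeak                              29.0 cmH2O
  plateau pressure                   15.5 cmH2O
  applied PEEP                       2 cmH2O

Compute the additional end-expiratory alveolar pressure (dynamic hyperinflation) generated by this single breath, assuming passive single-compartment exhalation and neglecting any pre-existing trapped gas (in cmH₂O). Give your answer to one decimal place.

2.0

R = (PIP − Pplat)/V̇ = (29.0 − 15.5) / 0.45 = 13.5/0.45 = 30.0 cmH2O·s/L.
C = Vt/(Pplat − PEEP) = 535.0 / (15.5 − 2) = 535.0/13.5 = 39.63 mL/cmH2O.
τ = R × C = 30.0 × 0.03963 L/cmH2O = 1.189 s.
Fraction remaining = e^(−Te/τ) = e^(−2.26/1.189) = 0.1495; trapped volume = 535.0 × 0.1495 = 79.983 mL.
Additional alveolar pressure from trapping ≈ V_trapped / C = 79.983 / 39.63 = 2.018 cmH2O.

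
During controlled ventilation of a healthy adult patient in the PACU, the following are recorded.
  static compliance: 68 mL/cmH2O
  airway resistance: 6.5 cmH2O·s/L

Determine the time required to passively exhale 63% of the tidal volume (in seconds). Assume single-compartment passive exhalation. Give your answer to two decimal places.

τ = R × C = 6.5 × 68 mL/cmH2O = 6.5 × 0.068 L/cmH2O = 0.442 s.
Exhaled fraction f = 1 − e^(−t/τ) → t = −τ·ln(1 − f) = −0.442·ln(0.37) = 0.4395 s.

0.44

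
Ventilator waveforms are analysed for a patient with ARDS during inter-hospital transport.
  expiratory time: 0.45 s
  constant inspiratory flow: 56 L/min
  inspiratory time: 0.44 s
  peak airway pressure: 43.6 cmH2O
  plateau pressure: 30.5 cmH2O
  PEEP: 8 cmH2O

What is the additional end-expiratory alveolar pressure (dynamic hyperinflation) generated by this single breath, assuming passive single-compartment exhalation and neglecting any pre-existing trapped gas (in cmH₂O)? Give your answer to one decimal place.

Flow: 56 L/min ÷ 60 = 0.9333 L/s.
Vt = flow × Ti = 0.9333 L/s × 0.44 s × 1000 mL/L = 410.65 mL.
R = (PIP − Pplat)/V̇ = (43.6 − 30.5) / 0.9333 = 13.1/0.9333 = 14.036 cmH2O·s/L.
C = Vt/(Pplat − PEEP) = 410.65 / (30.5 − 8) = 410.65/22.5 = 18.251 mL/cmH2O.
τ = R × C = 14.036 × 0.01825 L/cmH2O = 0.2562 s.
Fraction remaining = e^(−Te/τ) = e^(−0.45/0.2562) = 0.1727; trapped volume = 410.65 × 0.1727 = 70.919 mL.
Additional alveolar pressure from trapping ≈ V_trapped / C = 70.919 / 18.251 = 3.886 cmH2O.

3.9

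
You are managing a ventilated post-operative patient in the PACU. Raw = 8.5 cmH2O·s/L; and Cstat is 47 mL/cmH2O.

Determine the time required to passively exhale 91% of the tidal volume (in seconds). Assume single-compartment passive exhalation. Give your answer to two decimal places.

0.96

τ = R × C = 8.5 × 47 mL/cmH2O = 8.5 × 0.047 L/cmH2O = 0.3995 s.
Exhaled fraction f = 1 − e^(−t/τ) → t = −τ·ln(1 − f) = −0.3995·ln(0.09) = 0.962 s.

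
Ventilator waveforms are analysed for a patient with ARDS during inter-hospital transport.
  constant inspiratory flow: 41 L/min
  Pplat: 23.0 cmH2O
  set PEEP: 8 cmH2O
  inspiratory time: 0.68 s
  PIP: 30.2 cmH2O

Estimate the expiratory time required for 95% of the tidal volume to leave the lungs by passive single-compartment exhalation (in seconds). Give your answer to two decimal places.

0.98

Flow: 41 L/min ÷ 60 = 0.6833 L/s.
Vt = flow × Ti = 0.6833 L/s × 0.68 s × 1000 mL/L = 464.64 mL.
R = (PIP − Pplat)/V̇ = (30.2 − 23.0) / 0.6833 = 7.2/0.6833 = 10.537 cmH2O·s/L.
C = Vt/(Pplat − PEEP) = 464.64 / (23.0 − 8) = 464.64/15.0 = 30.976 mL/cmH2O.
τ = R × C = 10.537 × 0.03098 L/cmH2O = 0.3264 s.
t = −τ·ln(1 − 0.95) = −0.3264·ln(0.05) = 0.9778 s.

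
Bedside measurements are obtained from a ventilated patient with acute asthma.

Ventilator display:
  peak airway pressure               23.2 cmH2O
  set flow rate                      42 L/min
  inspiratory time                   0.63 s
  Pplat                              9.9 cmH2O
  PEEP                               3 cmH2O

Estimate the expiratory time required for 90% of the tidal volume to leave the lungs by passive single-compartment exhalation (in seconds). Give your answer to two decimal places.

2.80

Flow: 42 L/min ÷ 60 = 0.7 L/s.
Vt = flow × Ti = 0.7 L/s × 0.63 s × 1000 mL/L = 441.0 mL.
R = (PIP − Pplat)/V̇ = (23.2 − 9.9) / 0.7 = 13.3/0.7 = 19.0 cmH2O·s/L.
C = Vt/(Pplat − PEEP) = 441.0 / (9.9 − 3) = 441.0/6.9 = 63.913 mL/cmH2O.
τ = R × C = 19.0 × 0.06391 L/cmH2O = 1.214 s.
t = −τ·ln(1 − 0.90) = −1.214·ln(0.1) = 2.795 s.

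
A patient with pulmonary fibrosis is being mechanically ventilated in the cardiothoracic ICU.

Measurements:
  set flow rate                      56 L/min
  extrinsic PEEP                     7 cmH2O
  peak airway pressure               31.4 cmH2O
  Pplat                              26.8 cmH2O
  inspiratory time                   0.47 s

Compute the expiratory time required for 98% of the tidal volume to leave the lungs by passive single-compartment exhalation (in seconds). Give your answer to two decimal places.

Flow: 56 L/min ÷ 60 = 0.9333 L/s.
Vt = flow × Ti = 0.9333 L/s × 0.47 s × 1000 mL/L = 438.65 mL.
R = (PIP − Pplat)/V̇ = (31.4 − 26.8) / 0.9333 = 4.6/0.9333 = 4.929 cmH2O·s/L.
C = Vt/(Pplat − PEEP) = 438.65 / (26.8 − 7) = 438.65/19.8 = 22.154 mL/cmH2O.
τ = R × C = 4.929 × 0.02215 L/cmH2O = 0.1092 s.
t = −τ·ln(1 − 0.98) = −0.1092·ln(0.02) = 0.4272 s.

0.43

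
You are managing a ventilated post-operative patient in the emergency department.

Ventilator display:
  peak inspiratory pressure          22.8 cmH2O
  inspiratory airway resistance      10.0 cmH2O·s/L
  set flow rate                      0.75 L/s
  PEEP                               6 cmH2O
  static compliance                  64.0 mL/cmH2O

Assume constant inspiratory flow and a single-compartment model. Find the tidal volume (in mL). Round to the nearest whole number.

Equation of motion (constant flow): PIP = Vt/C + R·V̇ + PEEP.
Vt/C = PIP − R·V̇ − PEEP = 22.8 − 7.5 − 6 = 9.3 cmH2O.
Vt = C × 9.3 = 64.0 × 9.3 = 595.2 mL.

595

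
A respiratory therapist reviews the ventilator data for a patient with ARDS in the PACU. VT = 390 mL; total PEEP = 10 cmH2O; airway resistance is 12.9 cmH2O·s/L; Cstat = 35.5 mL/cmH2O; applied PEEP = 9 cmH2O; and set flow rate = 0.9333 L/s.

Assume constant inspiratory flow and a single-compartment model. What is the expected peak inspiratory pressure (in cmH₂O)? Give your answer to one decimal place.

Total PEEP = 10 cmH2O (set 9 + intrinsic 1); this is the baseline alveolar pressure.
Equation of motion (constant flow): PIP = Vt/C + R·V̇ + PEEP.
PIP = 390/35.5 + 12.9×0.9333 + 10 = 10.986 + 12.04 + 10 = 33.026 cmH2O.

33.0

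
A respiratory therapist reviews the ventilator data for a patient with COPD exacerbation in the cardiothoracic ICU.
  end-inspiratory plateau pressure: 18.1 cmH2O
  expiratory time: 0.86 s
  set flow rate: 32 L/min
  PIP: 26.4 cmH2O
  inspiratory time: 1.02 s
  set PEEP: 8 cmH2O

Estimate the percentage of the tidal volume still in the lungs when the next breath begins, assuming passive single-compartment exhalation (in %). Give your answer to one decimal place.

Flow: 32 L/min ÷ 60 = 0.5333 L/s.
Vt = flow × Ti = 0.5333 L/s × 1.02 s × 1000 mL/L = 543.97 mL.
R = (PIP − Pplat)/V̇ = (26.4 − 18.1) / 0.5333 = 8.3/0.5333 = 15.563 cmH2O·s/L.
C = Vt/(Pplat − PEEP) = 543.97 / (18.1 − 8) = 543.97/10.1 = 53.858 mL/cmH2O.
τ = R × C = 15.563 × 0.05386 L/cmH2O = 0.8382 s.
Fraction remaining at end-expiration = e^(−Te/τ) = e^(−0.86/0.8382) = 0.3584 → 35.84%.

35.8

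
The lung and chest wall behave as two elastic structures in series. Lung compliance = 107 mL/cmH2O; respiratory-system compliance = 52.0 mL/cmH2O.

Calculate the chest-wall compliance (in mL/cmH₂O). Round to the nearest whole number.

101

1/Ccw = 1/Crs − 1/CL.
1/Ccw = 1/52.0 − 1/107 = 0.009885.
Ccw = 101.16 mL/cmH2O.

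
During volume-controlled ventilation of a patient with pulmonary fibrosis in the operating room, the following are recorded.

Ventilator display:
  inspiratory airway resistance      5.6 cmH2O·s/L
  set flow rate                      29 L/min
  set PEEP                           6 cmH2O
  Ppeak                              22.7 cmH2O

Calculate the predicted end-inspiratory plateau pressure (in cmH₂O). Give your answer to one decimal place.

Flow: 29 L/min ÷ 60 = 0.4833 L/s.
Pplat = PIP − Raw × flow = 22.7 − 5.6 × 0.4833 = 22.7 − 2.706 = 19.994 cmH2O.

20.0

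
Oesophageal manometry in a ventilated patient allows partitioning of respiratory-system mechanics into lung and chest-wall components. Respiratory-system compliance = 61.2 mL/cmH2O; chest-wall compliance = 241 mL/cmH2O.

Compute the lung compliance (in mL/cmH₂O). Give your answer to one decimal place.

82.0

1/CL = 1/Crs − 1/Ccw.
1/CL = 1/61.2 − 1/241 = 0.01219.
CL = 82.034 mL/cmH2O.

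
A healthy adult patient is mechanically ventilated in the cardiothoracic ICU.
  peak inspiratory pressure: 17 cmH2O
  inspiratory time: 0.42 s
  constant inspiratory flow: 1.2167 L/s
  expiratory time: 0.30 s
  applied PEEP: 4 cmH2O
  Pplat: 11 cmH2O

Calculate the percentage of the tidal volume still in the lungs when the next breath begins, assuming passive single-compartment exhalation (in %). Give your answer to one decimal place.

43.5

Vt = flow × Ti = 1.2167 L/s × 0.42 s × 1000 mL/L = 511.01 mL.
R = (PIP − Pplat)/V̇ = (17 − 11) / 1.2167 = 6.0/1.2167 = 4.931 cmH2O·s/L.
C = Vt/(Pplat − PEEP) = 511.01 / (11 − 4) = 511.01/7.0 = 73.001 mL/cmH2O.
τ = R × C = 4.931 × 0.073 L/cmH2O = 0.36 s.
Fraction remaining at end-expiration = e^(−Te/τ) = e^(−0.30/0.36) = 0.4346 → 43.46%.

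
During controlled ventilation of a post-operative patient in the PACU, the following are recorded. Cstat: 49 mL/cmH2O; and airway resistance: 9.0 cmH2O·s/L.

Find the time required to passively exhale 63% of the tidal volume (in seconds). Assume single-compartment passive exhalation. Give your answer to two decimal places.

0.44

τ = R × C = 9.0 × 49 mL/cmH2O = 9.0 × 0.049 L/cmH2O = 0.441 s.
Exhaled fraction f = 1 − e^(−t/τ) → t = −τ·ln(1 − f) = −0.441·ln(0.37) = 0.4385 s.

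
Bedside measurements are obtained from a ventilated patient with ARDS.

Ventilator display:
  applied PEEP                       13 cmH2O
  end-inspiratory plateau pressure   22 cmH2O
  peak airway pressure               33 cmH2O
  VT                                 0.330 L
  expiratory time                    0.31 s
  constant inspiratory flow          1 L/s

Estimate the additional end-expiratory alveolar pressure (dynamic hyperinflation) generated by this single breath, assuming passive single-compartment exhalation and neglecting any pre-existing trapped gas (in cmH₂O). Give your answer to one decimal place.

4.2

R = (PIP − Pplat)/V̇ = (33 − 22) / 1 = 11.0/1 = 11.0 cmH2O·s/L.
C = Vt/(Pplat − PEEP) = 330.0 / (22 − 13) = 330.0/9.0 = 36.667 mL/cmH2O.
τ = R × C = 11.0 × 0.03667 L/cmH2O = 0.4034 s.
Fraction remaining = e^(−Te/τ) = e^(−0.31/0.4034) = 0.4637; trapped volume = 330.0 × 0.4637 = 153.02 mL.
Additional alveolar pressure from trapping ≈ V_trapped / C = 153.02 / 36.667 = 4.173 cmH2O.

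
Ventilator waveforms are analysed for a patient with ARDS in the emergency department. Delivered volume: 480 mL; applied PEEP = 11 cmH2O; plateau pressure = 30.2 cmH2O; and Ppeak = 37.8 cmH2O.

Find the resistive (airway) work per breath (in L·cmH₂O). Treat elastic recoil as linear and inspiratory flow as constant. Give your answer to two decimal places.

With constant inspiratory flow the resistive pressure is constant at PIP − Pplat = 37.8 − 30.2 = 7.6 cmH2O, so resistive work = 7.6 × 0.480 = 3.648 L·cmH2O.

3.65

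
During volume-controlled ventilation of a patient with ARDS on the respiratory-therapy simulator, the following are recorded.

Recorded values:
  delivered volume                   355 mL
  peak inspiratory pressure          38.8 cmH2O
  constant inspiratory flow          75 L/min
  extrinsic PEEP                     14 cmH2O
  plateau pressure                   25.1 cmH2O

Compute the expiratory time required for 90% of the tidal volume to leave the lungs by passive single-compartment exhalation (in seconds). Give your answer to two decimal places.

0.81

Flow: 75 L/min ÷ 60 = 1.25 L/s.
R = (PIP − Pplat)/V̇ = (38.8 − 25.1) / 1.25 = 13.7/1.25 = 10.96 cmH2O·s/L.
C = Vt/(Pplat − PEEP) = 355.0 / (25.1 − 14) = 355.0/11.1 = 31.982 mL/cmH2O.
τ = R × C = 10.96 × 0.03198 L/cmH2O = 0.3505 s.
t = −τ·ln(1 − 0.90) = −0.3505·ln(0.1) = 0.8071 s.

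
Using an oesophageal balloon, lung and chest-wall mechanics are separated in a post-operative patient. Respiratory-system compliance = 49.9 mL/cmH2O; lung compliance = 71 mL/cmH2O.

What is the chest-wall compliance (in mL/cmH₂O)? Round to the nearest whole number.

1/Ccw = 1/Crs − 1/CL.
1/Ccw = 1/49.9 − 1/71 = 0.005956.
Ccw = 167.9 mL/cmH2O.

168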